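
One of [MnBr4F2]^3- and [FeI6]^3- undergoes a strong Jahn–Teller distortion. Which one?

[MnBr4F2]^3-: Each bromide is −1; each fluoride is −1; balancing the −3 overall charge requires Mn(III). Manganese is a group-7 element; Mn(III) is therefore d⁴. Bromide and fluoride are weak-field ligands for a first-row metal, so the complex is high-spin. The t₂g³e_g¹ (high-spin) configuration has an unevenly filled e_g set; the Jahn–Teller theorem predicts a tetragonal distortion (typically axial elongation) to lift the degeneracy.
[FeI6]^3-: Each iodide is −1; balancing the −3 overall charge requires Fe(III). Group 8 minus oxidation state 3 gives a d⁵ configuration. Iodide is a weak-field ligand for a first-row metal, so the complex is high-spin. The d⁵ configuration leaves the e_g set evenly filled (or empty) — no strong Jahn–Teller driving force.

[MnBr4F2]^3-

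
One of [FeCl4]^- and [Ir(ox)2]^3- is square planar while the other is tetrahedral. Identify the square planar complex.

For [FeCl4]^-: Ligand charges: each chloride is −1. With an overall charge of −1 the iron centre must be in the +3 oxidation state. Fe sits in group 8, so the d-electron count is 8 − 3 = 5. A high-spin d⁵ ion has zero CFSE in either geometry, so four ligands adopt the sterically favoured tetrahedral geometry. → tetrahedral.
For [Ir(ox)2]^3-: Summing ligand charges against the −3 overall charge gives an oxidation state of +1 for iridium. Iridium is a group-9 element; Ir(I) is therefore d⁸. A 5d d⁸ ion has a large crystal-field splitting; square planar leaves the high-energy d_{x²−y²} orbital empty and maximises CFSE. → square planar.

[Ir(ox)2]^3-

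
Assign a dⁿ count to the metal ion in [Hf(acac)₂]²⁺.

d⁰

Ligand charges: each acetylacetonate is −1. With an overall charge of +2 the hafnium centre must be in the +4 oxidation state.
Hafnium is a group-4 element; Hf(IV) is therefore d⁰.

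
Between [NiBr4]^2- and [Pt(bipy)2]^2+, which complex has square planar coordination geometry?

For [NiBr4]^2-: Summing ligand charges against the −2 overall charge gives an oxidation state of +2 for nickel. Nickel is a group-10 element; Ni(II) is therefore d⁸. Bromide is a weak-field ligand. With weak-field ligands the CFSE gain from square planar is small, so a 3d d⁸ ion takes the sterically preferred tetrahedral geometry. → tetrahedral.
For [Pt(bipy)2]^2+: Summing ligand charges against the +2 overall charge gives an oxidation state of +2 for platinum. Group 10 minus oxidation state 2 gives a d⁸ configuration. A 5d d⁸ ion has a large crystal-field splitting; square planar leaves the high-energy d_{x²−y²} orbital empty and maximises CFSE. → square planar.

[Pt(bipy)2]^2+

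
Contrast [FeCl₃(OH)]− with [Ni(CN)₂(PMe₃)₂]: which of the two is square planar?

For [FeCl₃(OH)]−: Ligand charges: each chloride is −1; each hydroxide is −1. With an overall charge of −1 the iron centre must be in the +3 oxidation state. Iron is a group-8 element; Fe(III) is therefore d⁵. A high-spin d⁵ ion has zero CFSE in either geometry, so four ligands adopt the sterically favoured tetrahedral geometry. → tetrahedral.
For [Ni(CN)₂(PMe₃)₂]: Ligand charges: each cyanide is −1; trimethylphosphine is neutral. With an overall charge of 0 the nickel centre must be in the +2 oxidation state. Nickel is a group-10 element; Ni(II) is therefore d⁸. Cyanide and trimethylphosphine are strong-field ligands (high in the spectrochemical series). A 3d d⁸ ion with strong-field ligands gains enough CFSE to favour square planar over tetrahedral. → square planar.

[Ni(CN)₂(PMe₃)₂]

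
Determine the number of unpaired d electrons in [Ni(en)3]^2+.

Summing ligand charges against the +2 overall charge gives an oxidation state of +2 for nickel.
Group 10 minus oxidation state 2 gives a d⁸ configuration.
Counting donor atoms: 3×ethylenediamine (bidentate) → 6 donors. Coordination number = 6.
In an octahedral field the d⁸ configuration is t₂g⁶e_g² (only one arrangement possible), giving 2 unpaired electrons.

2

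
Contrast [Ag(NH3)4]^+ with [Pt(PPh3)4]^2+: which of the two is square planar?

For [Ag(NH3)4]^+: Ligand charges: ammonia is neutral. With an overall charge of +1 the silver centre must be in the +1 oxidation state. Ag sits in group 11, so the d-electron count is 11 − 1 = 10. A d¹⁰ ion has no crystal-field stabilisation preference between square planar and tetrahedral, so four ligands adopt the sterically favoured tetrahedral geometry. → tetrahedral.
For [Pt(PPh3)4]^2+: Summing ligand charges against the +2 overall charge gives an oxidation state of +2 for platinum. Pt sits in group 10, so the d-electron count is 10 − 2 = 8. A 5d d⁸ ion has a large crystal-field splitting; square planar leaves the high-energy d_{x²−y²} orbital empty and maximises CFSE. → square planar.

[Pt(PPh3)4]^2+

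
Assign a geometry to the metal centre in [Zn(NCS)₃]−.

trigonal planar

Summing ligand charges against the −1 overall charge gives an oxidation state of +2 for zinc.
Zinc is a group-12 element; Zn(II) is therefore d¹⁰.
Coordination number: 3.
Three ligands around a d¹⁰ centre minimise repulsion in a trigonal-planar arrangement.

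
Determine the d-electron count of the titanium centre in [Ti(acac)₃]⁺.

d0

Ligand charges: each acetylacetonate is −1. With an overall charge of +1 the titanium centre must be in the +4 oxidation state.
Group 4 minus oxidation state 4 gives a d⁰ configuration.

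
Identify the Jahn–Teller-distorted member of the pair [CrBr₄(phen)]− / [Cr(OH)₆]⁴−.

[CrBr₄(phen)]−: Summing ligand charges against the −1 overall charge gives an oxidation state of +3 for chromium. Cr sits in group 6, so the d-electron count is 6 − 3 = 3. The d³ configuration leaves the e_g set evenly filled (or empty) — no strong Jahn–Teller driving force.
[Cr(OH)₆]⁴−: Ligand charges: each hydroxide is −1. With an overall charge of −4 the chromium centre must be in the +2 oxidation state. Group 6 minus oxidation state 2 gives a d⁴ configuration. Hydroxide is a weak-field ligand for a first-row metal, so the complex is high-spin. The t₂g³e_g¹ (high-spin) configuration has an unevenly filled e_g set; the Jahn–Teller theorem predicts a tetragonal distortion (typically axial elongation) to lift the degeneracy.

[Cr(OH)₆]⁴−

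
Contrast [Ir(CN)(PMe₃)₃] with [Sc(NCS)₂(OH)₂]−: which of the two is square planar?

[Ir(CN)(PMe₃)₃]

For [Ir(CN)(PMe₃)₃]: Each cyanide is −1; trimethylphosphine is neutral; balancing the 0 overall charge requires Ir(I). Ir sits in group 9, so the d-electron count is 9 − 1 = 8. A 5d d⁸ ion has a large crystal-field splitting; square planar leaves the high-energy d_{x²−y²} orbital empty and maximises CFSE. → square planar.
For [Sc(NCS)₂(OH)₂]−: Each isothiocyanate is −1; each hydroxide is −1; balancing the −1 overall charge requires Sc(III). Sc sits in group 3, so the d-electron count is 3 − 3 = 0. A d⁰ ion has no crystal-field stabilisation preference between square planar and tetrahedral, so four ligands adopt the sterically favoured tetrahedral geometry. → tetrahedral.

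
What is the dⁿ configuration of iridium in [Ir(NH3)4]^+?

Summing ligand charges against the +1 overall charge gives an oxidation state of +1 for iridium.
Ir sits in group 9, so the d-electron count is 9 − 1 = 8.

d⁸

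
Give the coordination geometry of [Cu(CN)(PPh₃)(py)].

trigonal planar

Ligand charges: each cyanide is −1; triphenylphosphine is neutral; pyridine is neutral. With an overall charge of 0 the copper centre must be in the +1 oxidation state.
Copper is a group-11 element; Cu(I) is therefore d¹⁰.
Coordination number: 3.
Three ligands around a d¹⁰ centre minimise repulsion in a trigonal-planar arrangement.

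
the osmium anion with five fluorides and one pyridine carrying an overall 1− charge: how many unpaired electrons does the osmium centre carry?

2 unpaired electrons

Ligand charges: each fluoride is −1; pyridine is neutral. With an overall charge of −1 the osmium centre must be in the +4 oxidation state.
Group 8 minus oxidation state 4 gives a d⁴ configuration.
The spin state decides the count: a 5d ion has a large Δₒ and is invariably low-spin.
An octahedral low-spin d⁴ ion is t₂g⁴e_g⁰, giving 2 unpaired electrons.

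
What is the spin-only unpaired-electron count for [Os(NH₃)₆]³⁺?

1

Summing ligand charges against the +3 overall charge gives an oxidation state of +3 for osmium.
Osmium is a group-8 element; Os(III) is therefore d⁵.
The spin state decides the count: a 5d ion has a large Δₒ and is invariably low-spin.
An octahedral low-spin d⁵ ion is t₂g⁵e_g⁰, giving 1 unpaired electron.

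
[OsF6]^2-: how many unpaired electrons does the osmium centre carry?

2 unpaired electrons

Summing ligand charges against the −2 overall charge gives an oxidation state of +4 for osmium.
Osmium is a group-8 element; Os(IV) is therefore d⁴.
The spin state decides the count: a 5d ion has a large Δₒ and is invariably low-spin.
An octahedral low-spin d⁴ ion is t₂g⁴e_g⁰, giving 2 unpaired electrons.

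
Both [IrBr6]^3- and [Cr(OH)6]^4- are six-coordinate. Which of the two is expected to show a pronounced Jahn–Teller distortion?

[IrBr6]^3-: Summing ligand charges against the −3 overall charge gives an oxidation state of +3 for iridium. Iridium is a group-9 element; Ir(III) is therefore d⁶. A 5d ion has a large Δₒ and is invariably low-spin. The d⁶ configuration leaves the e_g set evenly filled (or empty) — no strong Jahn–Teller driving force.
[Cr(OH)6]^4-: Ligand charges: each hydroxide is −1. With an overall charge of −4 the chromium centre must be in the +2 oxidation state. Group 6 minus oxidation state 2 gives a d⁴ configuration. Hydroxide is a weak-field ligand for a first-row metal, so the complex is high-spin. The t₂g³e_g¹ (high-spin) configuration has an unevenly filled e_g set; the Jahn–Teller theorem predicts a tetragonal distortion (typically axial elongation) to lift the degeneracy.

[Cr(OH)6]^4-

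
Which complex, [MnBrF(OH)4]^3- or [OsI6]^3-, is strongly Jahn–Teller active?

[MnBrF(OH)4]^3-: Each bromide is −1; each fluoride is −1; each hydroxide is −1; balancing the −3 overall charge requires Mn(III). Manganese is a group-7 element; Mn(III) is therefore d⁴. Bromide, fluoride, and hydroxide are weak-field ligands for a first-row metal, so the complex is high-spin. The t₂g³e_g¹ (high-spin) configuration has an unevenly filled e_g set; the Jahn–Teller theorem predicts a tetragonal distortion (typically axial elongation) to lift the degeneracy.
[OsI6]^3-: Ligand charges: each iodide is −1. With an overall charge of −3 the osmium centre must be in the +3 oxidation state. Os sits in group 8, so the d-electron count is 8 − 3 = 5. A 5d ion has a large Δₒ and is invariably low-spin. The d⁵ configuration leaves the e_g set evenly filled (or empty) — no strong Jahn–Teller driving force.

[MnBrF(OH)4]^3-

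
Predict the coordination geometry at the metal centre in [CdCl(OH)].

Summing ligand charges against the 0 overall charge gives an oxidation state of +2 for cadmium.
Group 12 minus oxidation state 2 gives a d¹⁰ configuration.
Coordination number: 2.
A d¹⁰ ion with only two ligands adopts a linear arrangement (sp hybridisation; no CFSE preference).

linear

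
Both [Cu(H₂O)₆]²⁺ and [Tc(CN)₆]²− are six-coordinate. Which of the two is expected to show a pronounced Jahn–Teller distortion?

[Cu(H₂O)₆]²⁺

[Cu(H₂O)₆]²⁺: Summing ligand charges against the +2 overall charge gives an oxidation state of +2 for copper. Cu sits in group 11, so the d-electron count is 11 − 2 = 9. The t₂g⁶e_g³ configuration has an unevenly filled e_g set; the Jahn–Teller theorem predicts a tetragonal distortion (typically axial elongation) to lift the degeneracy.
[Tc(CN)₆]²−: Summing ligand charges against the −2 overall charge gives an oxidation state of +4 for technetium. Tc sits in group 7, so the d-electron count is 7 − 4 = 3. The d³ configuration leaves the e_g set evenly filled (or empty) — no strong Jahn–Teller driving force.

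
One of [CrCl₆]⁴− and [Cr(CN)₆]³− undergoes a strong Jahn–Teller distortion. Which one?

[CrCl₆]⁴−

[CrCl₆]⁴−: Ligand charges: each chloride is −1. With an overall charge of −4 the chromium centre must be in the +2 oxidation state. Cr sits in group 6, so the d-electron count is 6 − 2 = 4. Chloride is a weak-field ligand for a first-row metal, so the complex is high-spin. The t₂g³e_g¹ (high-spin) configuration has an unevenly filled e_g set; the Jahn–Teller theorem predicts a tetragonal distortion (typically axial elongation) to lift the degeneracy.
[Cr(CN)₆]³−: Each cyanide is −1; balancing the −3 overall charge requires Cr(III). Group 6 minus oxidation state 3 gives a d³ configuration. The d³ configuration leaves the e_g set evenly filled (or empty) — no strong Jahn–Teller driving force.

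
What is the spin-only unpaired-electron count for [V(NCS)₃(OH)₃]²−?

Ligand charges: each isothiocyanate is −1; each hydroxide is −1. With an overall charge of −2 the vanadium centre must be in the +4 oxidation state.
Group 5 minus oxidation state 4 gives a d¹ configuration.
In an octahedral field the d¹ configuration is t₂g¹e_g⁰ (only one arrangement possible), giving 1 unpaired electron.

1 unpaired electron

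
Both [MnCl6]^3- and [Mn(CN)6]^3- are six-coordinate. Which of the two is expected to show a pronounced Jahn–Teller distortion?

[MnCl6]^3-: Summing ligand charges against the −3 overall charge gives an oxidation state of +3 for manganese. Mn sits in group 7, so the d-electron count is 7 − 3 = 4. Chloride is a weak-field ligand for a first-row metal, so the complex is high-spin. The t₂g³e_g¹ (high-spin) configuration has an unevenly filled e_g set; the Jahn–Teller theorem predicts a tetragonal distortion (typically axial elongation) to lift the degeneracy.
[Mn(CN)6]^3-: Summing ligand charges against the −3 overall charge gives an oxidation state of +3 for manganese. Mn sits in group 7, so the d-electron count is 7 − 3 = 4. Cyanide is a strong-field ligand (high in the spectrochemical series) for a first-row metal, so the complex is low-spin. The d⁴ configuration leaves the e_g set evenly filled (or empty) — no strong Jahn–Teller driving force.

[MnCl6]^3-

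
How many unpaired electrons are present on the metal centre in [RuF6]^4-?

Ligand charges: each fluoride is −1. With an overall charge of −4 the ruthenium centre must be in the +2 oxidation state.
Group 8 minus oxidation state 2 gives a d⁶ configuration.
The spin state decides the count: a 4d ion has a large Δₒ and is invariably low-spin.
An octahedral low-spin d⁶ ion is t₂g⁶e_g⁰, giving 0 unpaired electrons.

0 unpaired electrons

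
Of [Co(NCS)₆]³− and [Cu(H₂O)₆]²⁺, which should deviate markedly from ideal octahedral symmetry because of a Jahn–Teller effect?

[Co(NCS)₆]³−: Ligand charges: each isothiocyanate is −1. With an overall charge of −3 the cobalt centre must be in the +3 oxidation state. Co sits in group 9, so the d-electron count is 9 − 3 = 6. Co(III) has an exceptionally large octahedral splitting and is low-spin with essentially every ligand except fluoride. The d⁶ configuration leaves the e_g set evenly filled (or empty) — no strong Jahn–Teller driving force.
[Cu(H₂O)₆]²⁺: Summing ligand charges against the +2 overall charge gives an oxidation state of +2 for copper. Cu sits in group 11, so the d-electron count is 11 − 2 = 9. The t₂g⁶e_g³ configuration has an unevenly filled e_g set; the Jahn–Teller theorem predicts a tetragonal distortion (typically axial elongation) to lift the degeneracy.

[Cu(H₂O)₆]²⁺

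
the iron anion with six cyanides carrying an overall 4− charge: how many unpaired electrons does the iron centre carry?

Ligand charges: each cyanide is −1. With an overall charge of −4 the iron centre must be in the +2 oxidation state.
Group 8 minus oxidation state 2 gives a d⁶ configuration.
The spin state decides the count: Cyanide is a strong-field ligand (high in the spectrochemical series) for a first-row metal, so the complex is low-spin.
An octahedral low-spin d⁶ ion is t₂g⁶e_g⁰, giving 0 unpaired electrons.

0 unpaired electrons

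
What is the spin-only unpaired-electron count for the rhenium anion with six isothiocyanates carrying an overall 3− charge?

Each isothiocyanate is −1; balancing the −3 overall charge requires Re(III).
Rhenium is a group-7 element; Re(III) is therefore d⁴.
The spin state decides the count: a 5d ion has a large Δₒ and is invariably low-spin.
An octahedral low-spin d⁴ ion is t₂g⁴e_g⁰, giving 2 unpaired electrons.

2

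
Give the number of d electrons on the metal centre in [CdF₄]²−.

d¹⁰

Each fluoride is −1; balancing the −2 overall charge requires Cd(II).
Group 12 minus oxidation state 2 gives a d¹⁰ configuration.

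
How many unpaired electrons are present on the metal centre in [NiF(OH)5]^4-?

Ligand charges: each fluoride is −1; each hydroxide is −1. With an overall charge of −4 the nickel centre must be in the +2 oxidation state.
Group 10 minus oxidation state 2 gives a d⁸ configuration.
In an octahedral field the d⁸ configuration is t₂g⁶e_g² (only one arrangement possible), giving 2 unpaired electrons.

2 unpaired electrons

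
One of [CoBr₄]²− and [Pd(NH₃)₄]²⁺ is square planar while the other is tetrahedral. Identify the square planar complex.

For [CoBr₄]²−: Each bromide is −1; balancing the −2 overall charge requires Co(II). Co sits in group 9, so the d-electron count is 9 − 2 = 7. For a high-spin 3d d⁷ ion with weak-field ligands the small Δₜ gives little square-planar CFSE advantage, so four ligands adopt the sterically favoured tetrahedral geometry. → tetrahedral.
For [Pd(NH₃)₄]²⁺: Ligand charges: ammonia is neutral. With an overall charge of +2 the palladium centre must be in the +2 oxidation state. Pd sits in group 10, so the d-electron count is 10 − 2 = 8. A 4d d⁸ ion has a large crystal-field splitting; square planar leaves the high-energy d_{x²−y²} orbital empty and maximises CFSE. → square planar.

[Pd(NH₃)₄]²⁺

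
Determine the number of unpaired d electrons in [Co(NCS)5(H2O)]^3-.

Each isothiocyanate is −1; water is neutral; balancing the −3 overall charge requires Co(II).
Cobalt is a group-9 element; Co(II) is therefore d⁷.
The spin state decides the count: Isothiocyanate is a weak-field ligand for a first-row metal, so the complex is high-spin.
An octahedral high-spin d⁷ ion is t₂g⁵e_g², giving 3 unpaired electrons.

3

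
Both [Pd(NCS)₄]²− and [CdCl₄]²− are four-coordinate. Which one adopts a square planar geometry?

[Pd(NCS)₄]²−

For [Pd(NCS)₄]²−: Each isothiocyanate is −1; balancing the −2 overall charge requires Pd(II). Group 10 minus oxidation state 2 gives a d⁸ configuration. A 4d d⁸ ion has a large crystal-field splitting; square planar leaves the high-energy d_{x²−y²} orbital empty and maximises CFSE. → square planar.
For [CdCl₄]²−: Summing ligand charges against the −2 overall charge gives an oxidation state of +2 for cadmium. Cadmium is a group-12 element; Cd(II) is therefore d¹⁰. A d¹⁰ ion has no crystal-field stabilisation preference between square planar and tetrahedral, so four ligands adopt the sterically favoured tetrahedral geometry. → tetrahedral.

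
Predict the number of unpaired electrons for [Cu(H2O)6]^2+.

1 unpaired electron

Water is neutral; balancing the +2 overall charge requires Cu(II).
Cu sits in group 11, so the d-electron count is 11 − 2 = 9.
In an octahedral field the d⁹ configuration is t₂g⁶e_g³ (only one arrangement possible), giving 1 unpaired electron.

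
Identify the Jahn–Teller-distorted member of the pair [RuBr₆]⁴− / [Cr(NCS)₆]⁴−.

[Cr(NCS)₆]⁴−

[RuBr₆]⁴−: Each bromide is −1; balancing the −4 overall charge requires Ru(II). Group 8 minus oxidation state 2 gives a d⁶ configuration. A 4d ion has a large Δₒ and is invariably low-spin. The d⁶ configuration leaves the e_g set evenly filled (or empty) — no strong Jahn–Teller driving force.
[Cr(NCS)₆]⁴−: Summing ligand charges against the −4 overall charge gives an oxidation state of +2 for chromium. Chromium is a group-6 element; Cr(II) is therefore d⁴. Isothiocyanate is a weak-field ligand for a first-row metal, so the complex is high-spin. The t₂g³e_g¹ (high-spin) configuration has an unevenly filled e_g set; the Jahn–Teller theorem predicts a tetragonal distortion (typically axial elongation) to lift the degeneracy.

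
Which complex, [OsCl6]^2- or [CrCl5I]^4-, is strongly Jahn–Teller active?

[CrCl5I]^4-

[OsCl6]^2-: Ligand charges: each chloride is −1. With an overall charge of −2 the osmium centre must be in the +4 oxidation state. Os sits in group 8, so the d-electron count is 8 − 4 = 4. A 5d ion has a large Δₒ and is invariably low-spin. The d⁴ configuration leaves the e_g set evenly filled (or empty) — no strong Jahn–Teller driving force.
[CrCl5I]^4-: Summing ligand charges against the −4 overall charge gives an oxidation state of +2 for chromium. Group 6 minus oxidation state 2 gives a d⁴ configuration. Chloride and iodide are weak-field ligands for a first-row metal, so the complex is high-spin. The t₂g³e_g¹ (high-spin) configuration has an unevenly filled e_g set; the Jahn–Teller theorem predicts a tetragonal distortion (typically axial elongation) to lift the degeneracy.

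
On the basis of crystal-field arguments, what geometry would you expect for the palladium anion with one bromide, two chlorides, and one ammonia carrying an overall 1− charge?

square planar

Ligand charges: each bromide is −1; each chloride is −1; ammonia is neutral. With an overall charge of −1 the palladium centre must be in the +2 oxidation state.
Group 10 minus oxidation state 2 gives a d⁸ configuration.
Coordination number: 4.
A 4d d⁸ ion has a large crystal-field splitting; square planar leaves the high-energy d_{x²−y²} orbital empty and maximises CFSE.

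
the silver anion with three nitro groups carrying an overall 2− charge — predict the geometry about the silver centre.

trigonal planar

Each nitro (N-bound nitrite) is −1; balancing the −2 overall charge requires Ag(I).
Group 11 minus oxidation state 1 gives a d¹⁰ configuration.
With 3 monodentate ligands the coordination number is 3.
Three ligands around a d¹⁰ centre minimise repulsion in a trigonal-planar arrangement.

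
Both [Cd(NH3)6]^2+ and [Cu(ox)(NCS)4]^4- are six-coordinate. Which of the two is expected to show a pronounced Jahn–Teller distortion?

[Cd(NH3)6]^2+: Summing ligand charges against the +2 overall charge gives an oxidation state of +2 for cadmium. Group 12 minus oxidation state 2 gives a d¹⁰ configuration. The d¹⁰ configuration leaves the e_g set evenly filled (or empty) — no strong Jahn–Teller driving force.
[Cu(ox)(NCS)4]^4-: Ligand charges: each oxalate is −2; each isothiocyanate is −1. With an overall charge of −4 the copper centre must be in the +2 oxidation state. Group 11 minus oxidation state 2 gives a d⁹ configuration. The t₂g⁶e_g³ configuration has an unevenly filled e_g set; the Jahn–Teller theorem predicts a tetragonal distortion (typically axial elongation) to lift the degeneracy.

[Cu(ox)(NCS)4]^4-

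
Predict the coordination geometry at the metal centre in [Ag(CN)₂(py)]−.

trigonal planar

Summing ligand charges against the −1 overall charge gives an oxidation state of +1 for silver.
Ag sits in group 11, so the d-electron count is 11 − 1 = 10.
With 3 monodentate ligands the coordination number is 3.
Three ligands around a d¹⁰ centre minimise repulsion in a trigonal-planar arrangement.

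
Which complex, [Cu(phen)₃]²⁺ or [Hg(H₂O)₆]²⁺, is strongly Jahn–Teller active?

[Cu(phen)₃]²⁺

[Cu(phen)₃]²⁺: Summing ligand charges against the +2 overall charge gives an oxidation state of +2 for copper. Group 11 minus oxidation state 2 gives a d⁹ configuration. The t₂g⁶e_g³ configuration has an unevenly filled e_g set; the Jahn–Teller theorem predicts a tetragonal distortion (typically axial elongation) to lift the degeneracy.
[Hg(H₂O)₆]²⁺: Summing ligand charges against the +2 overall charge gives an oxidation state of +2 for mercury. Group 12 minus oxidation state 2 gives a d¹⁰ configuration. The d¹⁰ configuration leaves the e_g set evenly filled (or empty) — no strong Jahn–Teller driving force.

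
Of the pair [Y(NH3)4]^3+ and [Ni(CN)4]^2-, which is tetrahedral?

[Y(NH3)4]^3+

For [Y(NH3)4]^3+: Summing ligand charges against the +3 overall charge gives an oxidation state of +3 for yttrium. Yttrium is a group-3 element; Y(III) is therefore d⁰. A d⁰ ion has no crystal-field stabilisation preference between square planar and tetrahedral, so four ligands adopt the sterically favoured tetrahedral geometry. → tetrahedral.
For [Ni(CN)4]^2-: Summing ligand charges against the −2 overall charge gives an oxidation state of +2 for nickel. Nickel is a group-10 element; Ni(II) is therefore d⁸. Cyanide is a strong-field ligand (high in the spectrochemical series). A 3d d⁸ ion with strong-field ligands gains enough CFSE to favour square planar over tetrahedral. → square planar.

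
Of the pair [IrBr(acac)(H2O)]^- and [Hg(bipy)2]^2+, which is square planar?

For [IrBr(acac)(H2O)]^-: Each bromide is −1; each acetylacetonate is −1; water is neutral; balancing the −1 overall charge requires Ir(I). Group 9 minus oxidation state 1 gives a d⁸ configuration. A 5d d⁸ ion has a large crystal-field splitting; square planar leaves the high-energy d_{x²−y²} orbital empty and maximises CFSE. → square planar.
For [Hg(bipy)2]^2+: Summing ligand charges against the +2 overall charge gives an oxidation state of +2 for mercury. Group 12 minus oxidation state 2 gives a d¹⁰ configuration. A d¹⁰ ion has no crystal-field stabilisation preference between square planar and tetrahedral, so four ligands adopt the sterically favoured tetrahedral geometry. → tetrahedral.

[IrBr(acac)(H2O)]^-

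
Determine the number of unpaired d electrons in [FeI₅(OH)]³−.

Each iodide is −1; each hydroxide is −1; balancing the −3 overall charge requires Fe(III).
Group 8 minus oxidation state 3 gives a d⁵ configuration.
The spin state decides the count: Hydroxide and iodide are weak-field ligands for a first-row metal, so the complex is high-spin.
An octahedral high-spin d⁵ ion is t₂g³e_g², giving 5 unpaired electrons.

5 unpaired electrons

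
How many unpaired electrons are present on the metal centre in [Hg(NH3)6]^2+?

Summing ligand charges against the +2 overall charge gives an oxidation state of +2 for mercury.
Group 12 minus oxidation state 2 gives a d¹⁰ configuration.
In an octahedral field the d¹⁰ configuration is t₂g⁶e_g⁴, giving 0 unpaired electrons.

0 unpaired electrons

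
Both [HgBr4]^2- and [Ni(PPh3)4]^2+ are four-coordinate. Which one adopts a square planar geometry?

[Ni(PPh3)4]^2+

For [HgBr4]^2-: Each bromide is −1; balancing the −2 overall charge requires Hg(II). Hg sits in group 12, so the d-electron count is 12 − 2 = 10. A d¹⁰ ion has no crystal-field stabilisation preference between square planar and tetrahedral, so four ligands adopt the sterically favoured tetrahedral geometry. → tetrahedral.
For [Ni(PPh3)4]^2+: Summing ligand charges against the +2 overall charge gives an oxidation state of +2 for nickel. Nickel is a group-10 element; Ni(II) is therefore d⁸. Triphenylphosphine is a strong-field ligand (high in the spectrochemical series). A 3d d⁸ ion with strong-field ligands gains enough CFSE to favour square planar over tetrahedral. → square planar.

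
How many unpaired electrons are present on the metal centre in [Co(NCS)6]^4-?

Summing ligand charges against the −4 overall charge gives an oxidation state of +2 for cobalt.
Co sits in group 9, so the d-electron count is 9 − 2 = 7.
The spin state decides the count: Isothiocyanate is a weak-field ligand for a first-row metal, so the complex is high-spin.
An octahedral high-spin d⁷ ion is t₂g⁵e_g², giving 3 unpaired electrons.

3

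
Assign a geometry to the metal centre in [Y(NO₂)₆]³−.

octahedral

Each nitro (N-bound nitrite) is −1; balancing the −3 overall charge requires Y(III).
Group 3 minus oxidation state 3 gives a d⁰ configuration.
With 6 monodentate ligands the coordination number is 6.
Six donors around a single metal centre give an octahedral coordination sphere.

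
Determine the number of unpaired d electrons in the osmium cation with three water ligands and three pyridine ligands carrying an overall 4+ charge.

2 unpaired electrons

Water is neutral; pyridine is neutral; balancing the +4 overall charge requires Os(IV).
Os sits in group 8, so the d-electron count is 8 − 4 = 4.
The spin state decides the count: a 5d ion has a large Δₒ and is invariably low-spin.
An octahedral low-spin d⁴ ion is t₂g⁴e_g⁰, giving 2 unpaired electrons.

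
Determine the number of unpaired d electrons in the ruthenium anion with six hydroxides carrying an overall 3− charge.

1

Each hydroxide is −1; balancing the −3 overall charge requires Ru(III).
Ruthenium is a group-8 element; Ru(III) is therefore d⁵.
The spin state decides the count: a 4d ion has a large Δₒ and is invariably low-spin.
An octahedral low-spin d⁵ ion is t₂g⁵e_g⁰, giving 1 unpaired electron.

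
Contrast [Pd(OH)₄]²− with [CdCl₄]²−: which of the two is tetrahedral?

[CdCl₄]²−

For [Pd(OH)₄]²−: Ligand charges: each hydroxide is −1. With an overall charge of −2 the palladium centre must be in the +2 oxidation state. Pd sits in group 10, so the d-electron count is 10 − 2 = 8. A 4d d⁸ ion has a large crystal-field splitting; square planar leaves the high-energy d_{x²−y²} orbital empty and maximises CFSE. → square planar.
For [CdCl₄]²−: Each chloride is −1; balancing the −2 overall charge requires Cd(II). Cadmium is a group-12 element; Cd(II) is therefore d¹⁰. A d¹⁰ ion has no crystal-field stabilisation preference between square planar and tetrahedral, so four ligands adopt the sterically favoured tetrahedral geometry. → tetrahedral.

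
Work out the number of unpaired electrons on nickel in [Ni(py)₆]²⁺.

2

Pyridine is neutral; balancing the +2 overall charge requires Ni(II).
Nickel is a group-10 element; Ni(II) is therefore d⁸.
In an octahedral field the d⁸ configuration is t₂g⁶e_g² (only one arrangement possible), giving 2 unpaired electrons.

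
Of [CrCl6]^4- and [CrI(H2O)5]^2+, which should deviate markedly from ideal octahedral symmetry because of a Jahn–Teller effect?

[CrCl6]^4-

[CrCl6]^4-: Each chloride is −1; balancing the −4 overall charge requires Cr(II). Cr sits in group 6, so the d-electron count is 6 − 2 = 4. Chloride is a weak-field ligand for a first-row metal, so the complex is high-spin. The t₂g³e_g¹ (high-spin) configuration has an unevenly filled e_g set; the Jahn–Teller theorem predicts a tetragonal distortion (typically axial elongation) to lift the degeneracy.
[CrI(H2O)5]^2+: Summing ligand charges against the +2 overall charge gives an oxidation state of +3 for chromium. Cr sits in group 6, so the d-electron count is 6 − 3 = 3. The d³ configuration leaves the e_g set evenly filled (or empty) — no strong Jahn–Teller driving force.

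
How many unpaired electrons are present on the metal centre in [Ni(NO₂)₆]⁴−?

Each nitro (N-bound nitrite) is −1; balancing the −4 overall charge requires Ni(II).
Ni sits in group 10, so the d-electron count is 10 − 2 = 8.
In an octahedral field the d⁸ configuration is t₂g⁶e_g² (only one arrangement possible), giving 2 unpaired electrons.

2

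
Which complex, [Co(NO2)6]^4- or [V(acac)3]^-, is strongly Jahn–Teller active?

[Co(NO2)6]^4-

[Co(NO2)6]^4-: Each nitro (N-bound nitrite) is −1; balancing the −4 overall charge requires Co(II). Cobalt is a group-9 element; Co(II) is therefore d⁷. Nitro (N-bound nitrite) is a strong-field ligand (high in the spectrochemical series) for a first-row metal, so the complex is low-spin. The t₂g⁶e_g¹ (low-spin) configuration has an unevenly filled e_g set; the Jahn–Teller theorem predicts a tetragonal distortion (typically axial elongation) to lift the degeneracy.
[V(acac)3]^-: Each acetylacetonate is −1; balancing the −1 overall charge requires V(II). Vanadium is a group-5 element; V(II) is therefore d³. The d³ configuration leaves the e_g set evenly filled (or empty) — no strong Jahn–Teller driving force.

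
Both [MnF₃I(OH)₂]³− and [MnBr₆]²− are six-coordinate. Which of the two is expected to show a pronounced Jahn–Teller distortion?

[MnF₃I(OH)₂]³−

[MnF₃I(OH)₂]³−: Each fluoride is −1; each iodide is −1; each hydroxide is −1; balancing the −3 overall charge requires Mn(III). Manganese is a group-7 element; Mn(III) is therefore d⁴. Fluoride, hydroxide, and iodide are weak-field ligands for a first-row metal, so the complex is high-spin. The t₂g³e_g¹ (high-spin) configuration has an unevenly filled e_g set; the Jahn–Teller theorem predicts a tetragonal distortion (typically axial elongation) to lift the degeneracy.
[MnBr₆]²−: Ligand charges: each bromide is −1. With an overall charge of −2 the manganese centre must be in the +4 oxidation state. Mn sits in group 7, so the d-electron count is 7 − 4 = 3. The d³ configuration leaves the e_g set evenly filled (or empty) — no strong Jahn–Teller driving force.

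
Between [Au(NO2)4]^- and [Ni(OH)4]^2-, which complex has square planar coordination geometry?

[Au(NO2)4]^-

For [Au(NO2)4]^-: Each nitro (N-bound nitrite) is −1; balancing the −1 overall charge requires Au(III). Gold is a group-11 element; Au(III) is therefore d⁸. A 5d d⁸ ion has a large crystal-field splitting; square planar leaves the high-energy d_{x²−y²} orbital empty and maximises CFSE. → square planar.
For [Ni(OH)4]^2-: Summing ligand charges against the −2 overall charge gives an oxidation state of +2 for nickel. Nickel is a group-10 element; Ni(II) is therefore d⁸. Hydroxide is a weak-field ligand. With weak-field ligands the CFSE gain from square planar is small, so a 3d d⁸ ion takes the sterically preferred tetrahedral geometry. → tetrahedral.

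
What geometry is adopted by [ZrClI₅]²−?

Summing ligand charges against the −2 overall charge gives an oxidation state of +4 for zirconium.
Group 4 minus oxidation state 4 gives a d⁰ configuration.
With 6 monodentate ligands the coordination number is 6.
Six donors around a single metal centre give an octahedral coordination sphere.

octahedral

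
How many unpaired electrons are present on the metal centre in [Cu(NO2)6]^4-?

1 unpaired electron

Ligand charges: each nitro (N-bound nitrite) is −1. With an overall charge of −4 the copper centre must be in the +2 oxidation state.
Cu sits in group 11, so the d-electron count is 11 − 2 = 9.
In an octahedral field the d⁹ configuration is t₂g⁶e_g³ (only one arrangement possible), giving 1 unpaired electron.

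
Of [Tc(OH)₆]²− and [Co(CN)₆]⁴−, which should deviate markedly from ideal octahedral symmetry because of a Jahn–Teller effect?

[Co(CN)₆]⁴−

[Tc(OH)₆]²−: Summing ligand charges against the −2 overall charge gives an oxidation state of +4 for technetium. Technetium is a group-7 element; Tc(IV) is therefore d³. The d³ configuration leaves the e_g set evenly filled (or empty) — no strong Jahn–Teller driving force.
[Co(CN)₆]⁴−: Each cyanide is −1; balancing the −4 overall charge requires Co(II). Cobalt is a group-9 element; Co(II) is therefore d⁷. Cyanide is a strong-field ligand (high in the spectrochemical series) for a first-row metal, so the complex is low-spin. The t₂g⁶e_g¹ (low-spin) configuration has an unevenly filled e_g set; the Jahn–Teller theorem predicts a tetragonal distortion (typically axial elongation) to lift the degeneracy.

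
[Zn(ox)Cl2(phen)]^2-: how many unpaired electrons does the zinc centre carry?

0 unpaired electrons

Ligand charges: each oxalate is −2; each chloride is −1; 1,10-phenanthroline is neutral. With an overall charge of −2 the zinc centre must be in the +2 oxidation state.
Zinc is a group-12 element; Zn(II) is therefore d¹⁰.
Counting donor atoms: 1×oxalate (bidentate) → 2 donors; 2×chloride (monodentate) → 2 donors; 1×1,10-phenanthroline (bidentate) → 2 donors. Coordination number = 6.
In an octahedral field the d¹⁰ configuration is t₂g⁶e_g⁴, giving 0 unpaired electrons.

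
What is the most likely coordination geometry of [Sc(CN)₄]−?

tetrahedral

Summing ligand charges against the −1 overall charge gives an oxidation state of +3 for scandium.
Sc sits in group 3, so the d-electron count is 3 − 3 = 0.
Coordination number: 4.
A d⁰ ion has no crystal-field stabilisation preference between square planar and tetrahedral, so four ligands adopt the sterically favoured tetrahedral geometry.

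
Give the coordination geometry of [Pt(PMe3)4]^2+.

Ligand charges: trimethylphosphine is neutral. With an overall charge of +2 the platinum centre must be in the +2 oxidation state.
Pt sits in group 10, so the d-electron count is 10 − 2 = 8.
Coordination number: 4.
A 5d d⁸ ion has a large crystal-field splitting; square planar leaves the high-energy d_{x²−y²} orbital empty and maximises CFSE.

square planar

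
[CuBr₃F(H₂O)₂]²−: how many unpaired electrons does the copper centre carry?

Summing ligand charges against the −2 overall charge gives an oxidation state of +2 for copper.
Copper is a group-11 element; Cu(II) is therefore d⁹.
In an octahedral field the d⁹ configuration is t₂g⁶e_g³ (only one arrangement possible), giving 1 unpaired electron.

1 unpaired electron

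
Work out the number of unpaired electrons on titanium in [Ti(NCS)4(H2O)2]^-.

1 unpaired electron

Summing ligand charges against the −1 overall charge gives an oxidation state of +3 for titanium.
Titanium is a group-4 element; Ti(III) is therefore d¹.
In an octahedral field the d¹ configuration is t₂g¹e_g⁰ (only one arrangement possible), giving 1 unpaired electron.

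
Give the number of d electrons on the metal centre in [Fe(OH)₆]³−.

Each hydroxide is −1; balancing the −3 overall charge requires Fe(III).
Fe sits in group 8, so the d-electron count is 8 − 3 = 5.

d5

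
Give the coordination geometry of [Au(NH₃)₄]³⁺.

square planar

Ammonia is neutral; balancing the +3 overall charge requires Au(III).
Group 11 minus oxidation state 3 gives a d⁸ configuration.
Coordination number: 4.
A 5d d⁸ ion has a large crystal-field splitting; square planar leaves the high-energy d_{x²−y²} orbital empty and maximises CFSE.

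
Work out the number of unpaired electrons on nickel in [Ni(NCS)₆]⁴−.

2

Ligand charges: each isothiocyanate is −1. With an overall charge of −4 the nickel centre must be in the +2 oxidation state.
Group 10 minus oxidation state 2 gives a d⁸ configuration.
In an octahedral field the d⁸ configuration is t₂g⁶e_g² (only one arrangement possible), giving 2 unpaired electrons.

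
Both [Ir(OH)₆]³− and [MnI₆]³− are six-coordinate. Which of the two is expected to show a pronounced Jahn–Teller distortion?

[MnI₆]³−

[Ir(OH)₆]³−: Each hydroxide is −1; balancing the −3 overall charge requires Ir(III). Group 9 minus oxidation state 3 gives a d⁶ configuration. A 5d ion has a large Δₒ and is invariably low-spin. The d⁶ configuration leaves the e_g set evenly filled (or empty) — no strong Jahn–Teller driving force.
[MnI₆]³−: Ligand charges: each iodide is −1. With an overall charge of −3 the manganese centre must be in the +3 oxidation state. Mn sits in group 7, so the d-electron count is 7 − 3 = 4. Iodide is a weak-field ligand for a first-row metal, so the complex is high-spin. The t₂g³e_g¹ (high-spin) configuration has an unevenly filled e_g set; the Jahn–Teller theorem predicts a tetragonal distortion (typically axial elongation) to lift the degeneracy.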